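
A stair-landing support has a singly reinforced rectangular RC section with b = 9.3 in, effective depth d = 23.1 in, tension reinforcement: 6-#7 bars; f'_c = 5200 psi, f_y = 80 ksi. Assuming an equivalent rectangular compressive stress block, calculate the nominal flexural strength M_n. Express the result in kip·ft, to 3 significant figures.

A_s = 6 × 0.6 = 3.6 in².
T = A_s f_y = 3.6 × 80 = 288 kips.
a = T/(0.85 f'_c b) = 288/(0.85 × 5.2 × 9.3) = 7.006 in.
M_n = T(d − a/2) = 288 × (23.1 − 3.503) = 5643.9 kip·in = 5643.9/12 = 470.33 kip·ft.

M_n ≈ 470 kip·ft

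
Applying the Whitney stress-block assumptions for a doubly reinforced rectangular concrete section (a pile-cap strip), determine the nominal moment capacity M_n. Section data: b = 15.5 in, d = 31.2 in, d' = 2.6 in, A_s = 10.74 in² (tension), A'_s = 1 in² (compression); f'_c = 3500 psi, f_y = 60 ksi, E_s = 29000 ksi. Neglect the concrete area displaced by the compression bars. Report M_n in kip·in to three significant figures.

Assume both steels yield.
a = (A_s − A'_s) f_y/(0.85 f'_c b) = (10.74 − 1) × 60/(0.85 × 3.5 × 15.5) = 12.673 in.
c = a/β₁ = 12.673/0.85 = 14.909 in; ε'_s = 0.003(c − d')/c = 0.0025 ≥ ε_y = 0.0021, so the compression steel yields.
M_n = (A_s − A'_s) f_y (d − a/2) + A'_s f_y (d − d') = 584.4 × (31.2 − 6.3365) + 60 × (31.2 − 2.6) = 14530.2 + 1716.0 = 16246.2 kip·in.

M_n ≈ 16200 kip·in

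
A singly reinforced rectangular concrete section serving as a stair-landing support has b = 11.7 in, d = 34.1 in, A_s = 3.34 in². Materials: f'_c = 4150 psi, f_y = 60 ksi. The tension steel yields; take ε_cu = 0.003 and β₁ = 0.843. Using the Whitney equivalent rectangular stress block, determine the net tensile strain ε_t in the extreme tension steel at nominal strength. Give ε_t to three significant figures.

a = A_s f_y/(0.85 f'_c b) = 4.856 in.
β₁ = 0.843, so c = a/β₁ = 4.856/0.843 = 5.760 in.
From the linear strain diagram with ε_cu = 0.003: ε_t = 0.003 (d − c)/c = 0.003 × (34.1 − 5.760)/5.760 = 0.0148.
Since ε_t ≥ 0.005, the section is tension-controlled.

ε_t ≈ 0.0148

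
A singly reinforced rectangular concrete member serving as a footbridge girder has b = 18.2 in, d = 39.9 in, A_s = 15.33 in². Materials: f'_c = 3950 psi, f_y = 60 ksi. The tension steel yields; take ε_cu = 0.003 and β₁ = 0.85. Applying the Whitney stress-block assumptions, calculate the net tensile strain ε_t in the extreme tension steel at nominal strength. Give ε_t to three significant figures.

ε_t ≈ 0.00376

a = A_s f_y/(0.85 f'_c b) = 15.052 in.
β₁ = 0.85, so c = a/β₁ = 15.052/0.85 = 17.708 in.
From the linear strain diagram with ε_cu = 0.003: ε_t = 0.003 (d − c)/c = 0.003 × (39.9 − 17.708)/17.708 = 0.00376.
ε_t < 0.004 — the section is over-reinforced for flexure under ACI limits.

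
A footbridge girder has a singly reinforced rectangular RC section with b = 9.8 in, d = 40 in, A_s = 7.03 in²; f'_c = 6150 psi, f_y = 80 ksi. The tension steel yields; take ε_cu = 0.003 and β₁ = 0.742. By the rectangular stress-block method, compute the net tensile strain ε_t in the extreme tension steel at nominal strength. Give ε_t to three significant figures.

ε_t ≈ 0.00511

a = A_s f_y/(0.85 f'_c b) = 10.978 in.
β₁ = 0.742, so c = a/β₁ = 10.978/0.742 = 14.795 in.
From the linear strain diagram with ε_cu = 0.003: ε_t = 0.003 (d − c)/c = 0.003 × (40 − 14.795)/14.795 = 0.00511.
Since ε_t ≥ 0.005, the section is tension-controlled.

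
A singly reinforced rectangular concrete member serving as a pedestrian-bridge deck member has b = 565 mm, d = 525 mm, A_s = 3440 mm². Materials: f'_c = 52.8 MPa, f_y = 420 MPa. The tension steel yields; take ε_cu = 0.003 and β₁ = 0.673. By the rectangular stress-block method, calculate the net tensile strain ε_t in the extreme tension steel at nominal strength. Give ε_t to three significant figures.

ε_t ≈ 0.0156

a = A_s f_y/(0.85 f'_c b) = 56.98 mm.
β₁ = 0.673, so c = a/β₁ = 56.98/0.673 = 84.67 mm.
From the linear strain diagram with ε_cu = 0.003: ε_t = 0.003 (d − c)/c = 0.003 × (525 − 84.67)/84.67 = 0.0156.
Since ε_t ≥ 0.005, the section is tension-controlled.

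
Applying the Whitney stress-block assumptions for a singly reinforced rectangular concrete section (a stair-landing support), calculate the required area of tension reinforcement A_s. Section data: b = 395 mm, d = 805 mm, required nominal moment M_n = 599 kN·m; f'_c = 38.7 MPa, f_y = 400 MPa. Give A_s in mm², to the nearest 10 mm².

With M_n = 0.85 f'_c a b (d − a/2), solve the quadratic for a:
a = d − √(d² − 2M_n/(0.85 f'_c b)) = 805 − √(805² − 2 × 599×10⁶/(0.85 × 38.7 × 395)) = 59.46 mm.
A_s = 0.85 f'_c a b / f_y = 0.85 × 38.7 × 59.46 × 395 / 400 = 1931.5 mm².

A_s ≈ 1930 mm²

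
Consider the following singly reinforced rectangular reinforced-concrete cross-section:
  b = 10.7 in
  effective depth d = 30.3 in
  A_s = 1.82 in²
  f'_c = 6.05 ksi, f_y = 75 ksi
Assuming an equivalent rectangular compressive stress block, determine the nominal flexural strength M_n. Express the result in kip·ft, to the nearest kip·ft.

T = A_s f_y = 1.82 × 75 = 136.5 kips.
a = T/(0.85 f'_c b) = 136.5/(0.85 × 6.05 × 10.7) = 2.481 in.
M_n = T(d − a/2) = 136.5 × (30.3 − 1.2405) = 3966.6 kip·in = 3966.6/12 = 330.55 kip·ft.

M_n ≈ 331 kip·ft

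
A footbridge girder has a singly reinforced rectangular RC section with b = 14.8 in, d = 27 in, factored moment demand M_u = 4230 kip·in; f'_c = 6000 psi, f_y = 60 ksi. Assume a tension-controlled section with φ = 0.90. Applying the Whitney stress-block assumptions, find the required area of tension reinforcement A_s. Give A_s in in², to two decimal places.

A_s ≈ 3.04 in²

M_n = M_u/φ = 4230/0.90 = 4700 kip·in.
From M_n = 0.85 f'_c a b (d − a/2):
a = d − √(d² − 2M_n/(0.85 f'_c b)) = 27 − √(27² − 2 × 4700/(0.85 × 6 × 14.8)) = 2.414 in.
A_s = 0.85 f'_c a b / f_y = 0.85 × 6 × 2.414 × 14.8 / 60 = 3.037 in².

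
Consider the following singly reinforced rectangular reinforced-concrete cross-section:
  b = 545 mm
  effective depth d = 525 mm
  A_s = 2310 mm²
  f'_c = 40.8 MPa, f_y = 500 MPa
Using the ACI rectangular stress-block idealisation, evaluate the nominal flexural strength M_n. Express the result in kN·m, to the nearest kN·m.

M_n ≈ 571 kN·m

T = A_s f_y = 2310 × 500 = 1155000 N = 1155 kN.
From C = T: a = T/(0.85 f'_c b) = 1155000/(0.85 × 40.8 × 545) = 61.11 mm.
M_n = T(d − a/2) = 1155 kN × (525 − 30.555) mm = 571.08 kN·m.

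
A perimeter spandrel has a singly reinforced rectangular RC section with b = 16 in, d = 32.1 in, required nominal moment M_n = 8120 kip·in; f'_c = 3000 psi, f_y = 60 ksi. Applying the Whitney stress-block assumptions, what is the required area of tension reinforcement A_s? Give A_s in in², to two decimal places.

A_s ≈ 4.73 in²

From M_n = 0.85 f'_c a b (d − a/2):
a = d − √(d² − 2M_n/(0.85 f'_c b)) = 32.1 − √(32.1² − 2 × 8120/(0.85 × 3 × 16)) = 6.953 in.
A_s = 0.85 f'_c a b / f_y = 0.85 × 3 × 6.953 × 16 / 60 = 4.728 in².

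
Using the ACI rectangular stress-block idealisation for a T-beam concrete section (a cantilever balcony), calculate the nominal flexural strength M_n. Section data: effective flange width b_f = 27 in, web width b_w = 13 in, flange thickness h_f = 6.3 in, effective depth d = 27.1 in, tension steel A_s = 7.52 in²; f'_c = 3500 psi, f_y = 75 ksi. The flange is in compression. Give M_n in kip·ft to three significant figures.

Tension: T = A_s f_y = 7.52 × 75 = 564 kips.
Try a within the flange: a = T/(0.85 f'_c b_f) = 564/(0.85 × 3.5 × 27) = 7.021 in.
a = 7.021 > h_f = 6.3 in: the block extends into the web. Split into flange-overhang and web parts.
C_f = 0.85 f'_c (b_f − b_w) h_f = 0.85 × 3.5 × (27 − 13) × 6.3 = 262.4 kips.
Remaining web compression depth: a_w = (T − C_f)/(0.85 f'_c b_w) = (564 − 262.4)/(0.85 × 3.5 × 13) = 7.798 in.
M_n = C_f(d − h_f/2) + (T − C_f)(d − a_w/2) = 262.4 × (27.1 − 3.15) + 301.6 × (27.1 − 3.899) = 6284.5 + 6997.4 = 13281.9 kip·in.
M_n = 13281.9/12 = 1106.83 kip·ft.

M_n ≈ 1110 kip·ft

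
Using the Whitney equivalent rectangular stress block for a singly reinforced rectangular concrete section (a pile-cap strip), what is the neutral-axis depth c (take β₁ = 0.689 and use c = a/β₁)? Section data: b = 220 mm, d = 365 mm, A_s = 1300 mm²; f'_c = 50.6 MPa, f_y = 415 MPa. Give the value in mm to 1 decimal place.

T = A_s f_y = 1300 × 415 = 539500 N = 539.5 kN.
Setting C = 0.85 f'_c a b equal to T: a = 539500/(0.85 × 50.6 × 220) = 57.016 mm.
With β₁ = 0.689, c = a/β₁ = 57.016/0.689 = 82.8 mm.

c ≈ 82.8 mm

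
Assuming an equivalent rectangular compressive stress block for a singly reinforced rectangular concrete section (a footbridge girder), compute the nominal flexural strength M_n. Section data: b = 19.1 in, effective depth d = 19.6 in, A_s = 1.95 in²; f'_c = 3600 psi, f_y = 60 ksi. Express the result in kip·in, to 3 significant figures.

M_n ≈ 2180 kip·in

T = A_s f_y = 1.95 × 60 = 117 kips.
a = T/(0.85 f'_c b) = 117/(0.85 × 3.6 × 19.1) = 2.002 in.
M_n = T(d − a/2) = 117 × (19.6 − 1.001) = 2176.1 kip·in.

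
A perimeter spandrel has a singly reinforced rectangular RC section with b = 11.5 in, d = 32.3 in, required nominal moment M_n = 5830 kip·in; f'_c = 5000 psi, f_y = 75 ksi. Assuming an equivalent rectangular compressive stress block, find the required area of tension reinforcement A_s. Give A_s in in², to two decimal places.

From M_n = 0.85 f'_c a b (d − a/2):
a = d − √(d² − 2M_n/(0.85 f'_c b)) = 32.3 − √(32.3² − 2 × 5830/(0.85 × 5 × 11.5)) = 3.932 in.
A_s = 0.85 f'_c a b / f_y = 0.85 × 5 × 3.932 × 11.5 / 75 = 2.562 in².

A_s ≈ 2.56 in²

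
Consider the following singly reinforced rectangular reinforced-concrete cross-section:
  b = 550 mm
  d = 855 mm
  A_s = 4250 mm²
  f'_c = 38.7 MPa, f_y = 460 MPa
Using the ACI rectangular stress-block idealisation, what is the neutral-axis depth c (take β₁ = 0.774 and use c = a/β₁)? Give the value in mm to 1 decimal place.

T = A_s f_y = 4250 × 460 = 1955000 N = 1955 kN.
Setting C = 0.85 f'_c a b equal to T: a = 1955000/(0.85 × 38.7 × 550) = 108.057 mm.
With β₁ = 0.774, c = a/β₁ = 108.057/0.774 = 139.6 mm.

c ≈ 139.6 mm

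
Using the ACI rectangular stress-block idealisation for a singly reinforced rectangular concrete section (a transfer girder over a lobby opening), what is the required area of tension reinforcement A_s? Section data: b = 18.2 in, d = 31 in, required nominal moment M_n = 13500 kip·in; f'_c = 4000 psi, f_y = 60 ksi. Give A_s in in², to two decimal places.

From M_n = 0.85 f'_c a b (d − a/2):
a = d − √(d² − 2M_n/(0.85 f'_c b)) = 31 − √(31² − 2 × 13500/(0.85 × 4 × 18.2)) = 8.094 in.
A_s = 0.85 f'_c a b / f_y = 0.85 × 4 × 8.094 × 18.2 / 60 = 8.348 in².

A_s ≈ 8.35 in²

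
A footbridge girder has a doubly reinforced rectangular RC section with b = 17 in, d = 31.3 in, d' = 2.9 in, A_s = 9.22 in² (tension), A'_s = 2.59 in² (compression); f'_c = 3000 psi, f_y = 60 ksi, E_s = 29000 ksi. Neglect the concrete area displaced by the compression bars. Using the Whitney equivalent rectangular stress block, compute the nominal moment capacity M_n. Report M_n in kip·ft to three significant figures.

Assume both steels yield.
a = (A_s − A'_s) f_y/(0.85 f'_c b) = (9.22 − 2.59) × 60/(0.85 × 3 × 17) = 9.176 in.
c = a/β₁ = 9.176/0.85 = 10.795 in; ε'_s = 0.003(c − d')/c = 0.0022 ≥ ε_y = 0.0021, so the compression steel yields.
M_n = (A_s − A'_s) f_y (d − a/2) + A'_s f_y (d − d') = 397.8 × (31.3 − 4.588) + 155.4 × (31.3 − 2.9) = 10626.0 + 4413.4 = 15039.4 kip·in = 15039.4/12 = 1253.28 kip·ft.

M_n ≈ 1250 kip·ft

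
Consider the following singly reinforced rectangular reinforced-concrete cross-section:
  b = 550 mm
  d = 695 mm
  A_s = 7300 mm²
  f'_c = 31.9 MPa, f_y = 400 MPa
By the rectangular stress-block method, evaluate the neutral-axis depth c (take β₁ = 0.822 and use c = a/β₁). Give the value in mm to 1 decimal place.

c ≈ 238.2 mm

T = A_s f_y = 7300 × 400 = 2920000 N = 2920 kN.
Setting C = 0.85 f'_c a b equal to T: a = 2920000/(0.85 × 31.9 × 550) = 195.799 mm.
With β₁ = 0.822, c = a/β₁ = 195.799/0.822 = 238.2 mm.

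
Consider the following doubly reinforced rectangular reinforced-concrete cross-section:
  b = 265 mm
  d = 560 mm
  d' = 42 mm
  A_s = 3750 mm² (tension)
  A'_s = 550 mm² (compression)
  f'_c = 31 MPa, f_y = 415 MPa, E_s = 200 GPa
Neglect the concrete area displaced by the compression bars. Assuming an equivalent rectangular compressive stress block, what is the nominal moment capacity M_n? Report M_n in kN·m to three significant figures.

M_n ≈ 736 kN·m

Assume both tension and compression steel yield.
Net tension couple steel: A_s − A'_s = 3200 mm².
a = (A_s − A'_s) f_y / (0.85 f'_c b) = 1328000/(0.85 × 31 × 265) = 190.18 mm.
c = a/β₁ = 190.18/0.829 = 229.41 mm; ε'_s = 0.003(c − d')/c = 0.0025 ≥ f_y/E_s = 0.0021, so compression steel does yield.
M_n = (A_s − A'_s) f_y (d − a/2) + A'_s f_y (d − d') = [1328000 × (560 − 95.09) + 228250 × (560 − 42)] × 10⁻⁶ = 617.40 + 118.23 = 735.63 kN·m.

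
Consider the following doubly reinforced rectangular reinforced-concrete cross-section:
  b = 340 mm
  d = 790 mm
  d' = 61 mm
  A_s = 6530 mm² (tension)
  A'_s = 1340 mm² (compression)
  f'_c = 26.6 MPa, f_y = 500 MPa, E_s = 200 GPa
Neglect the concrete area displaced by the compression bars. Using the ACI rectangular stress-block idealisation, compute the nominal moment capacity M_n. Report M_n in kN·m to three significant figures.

M_n ≈ 2100 kN·m

Assume both tension and compression steel yield.
Net tension couple steel: A_s − A'_s = 5190 mm².
a = (A_s − A'_s) f_y / (0.85 f'_c b) = 2595000/(0.85 × 26.6 × 340) = 337.57 mm.
c = a/β₁ = 337.57/0.85 = 397.14 mm; ε'_s = 0.003(c − d')/c = 0.0025 ≥ f_y/E_s = 0.0025, so compression steel does yield.
M_n = (A_s − A'_s) f_y (d − a/2) + A'_s f_y (d − d') = [2595000 × (790 − 168.785) + 670000 × (790 − 61)] × 10⁻⁶ = 1612.05 + 488.43 = 2100.48 kN·m.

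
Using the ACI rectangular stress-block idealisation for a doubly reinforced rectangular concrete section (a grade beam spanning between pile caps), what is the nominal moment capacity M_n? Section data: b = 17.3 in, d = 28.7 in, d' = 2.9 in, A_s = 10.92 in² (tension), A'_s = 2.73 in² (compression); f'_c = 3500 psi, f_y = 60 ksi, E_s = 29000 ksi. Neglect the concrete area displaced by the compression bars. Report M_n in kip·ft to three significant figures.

Assume both steels yield.
a = (A_s − A'_s) f_y/(0.85 f'_c b) = (10.92 − 2.73) × 60/(0.85 × 3.5 × 17.3) = 9.548 in.
c = a/β₁ = 9.548/0.85 = 11.233 in; ε'_s = 0.003(c − d')/c = 0.0022 ≥ ε_y = 0.0021, so the compression steel yields.
M_n = (A_s − A'_s) f_y (d − a/2) + A'_s f_y (d − d') = 491.4 × (28.7 − 4.774) + 163.8 × (28.7 − 2.9) = 11757.2 + 4226.0 = 15983.2 kip·in = 15983.2/12 = 1331.93 kip·ft.

M_n ≈ 1330 kip·ft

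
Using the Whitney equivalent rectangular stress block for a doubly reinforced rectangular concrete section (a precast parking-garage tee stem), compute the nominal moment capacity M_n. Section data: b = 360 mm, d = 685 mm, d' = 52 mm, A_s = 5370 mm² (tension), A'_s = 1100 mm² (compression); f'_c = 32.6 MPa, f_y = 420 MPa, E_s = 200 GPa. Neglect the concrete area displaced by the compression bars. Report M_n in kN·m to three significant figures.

Assume both tension and compression steel yield.
Net tension couple steel: A_s − A'_s = 4270 mm².
a = (A_s − A'_s) f_y / (0.85 f'_c b) = 1793400/(0.85 × 32.6 × 360) = 179.78 mm.
c = a/β₁ = 179.78/0.817 = 220.05 mm; ε'_s = 0.003(c − d')/c = 0.0023 ≥ f_y/E_s = 0.0021, so compression steel does yield.
M_n = (A_s − A'_s) f_y (d − a/2) + A'_s f_y (d − d') = [1793400 × (685 − 89.89) + 462000 × (685 − 52)] × 10⁻⁶ = 1067.27 + 292.45 = 1359.72 kN·m.

M_n ≈ 1360 kN·m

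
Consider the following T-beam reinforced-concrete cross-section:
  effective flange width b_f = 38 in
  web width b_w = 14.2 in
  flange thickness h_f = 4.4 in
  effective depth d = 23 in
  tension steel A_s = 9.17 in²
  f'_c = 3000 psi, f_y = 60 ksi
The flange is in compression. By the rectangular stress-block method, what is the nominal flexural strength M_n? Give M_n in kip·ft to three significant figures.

Tension: T = A_s f_y = 9.17 × 60 = 550.2 kips.
Try a within the flange: a = T/(0.85 f'_c b_f) = 550.2/(0.85 × 3 × 38) = 5.678 in.
a = 5.678 > h_f = 4.4 in: the block extends into the web. Split into flange-overhang and web parts.
C_f = 0.85 f'_c (b_f − b_w) h_f = 0.85 × 3 × (38 − 14.2) × 4.4 = 267.0 kips.
Remaining web compression depth: a_w = (T − C_f)/(0.85 f'_c b_w) = (550.2 − 267.0)/(0.85 × 3 × 14.2) = 7.821 in.
M_n = C_f(d − h_f/2) + (T − C_f)(d − a_w/2) = 267.0 × (23 − 2.2) + 283.2 × (23 − 3.9105) = 5553.6 + 5406.1 = 10959.7 kip·in.
M_n = 10959.7/12 = 913.31 kip·ft.

M_n ≈ 913 kip·ft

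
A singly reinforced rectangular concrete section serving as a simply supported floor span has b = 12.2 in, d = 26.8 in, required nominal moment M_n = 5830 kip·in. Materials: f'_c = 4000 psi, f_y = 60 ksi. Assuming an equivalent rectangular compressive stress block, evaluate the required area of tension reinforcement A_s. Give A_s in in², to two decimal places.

From M_n = 0.85 f'_c a b (d − a/2):
a = d − √(d² − 2M_n/(0.85 f'_c b)) = 26.8 − √(26.8² − 2 × 5830/(0.85 × 4 × 12.2)) = 5.892 in.
A_s = 0.85 f'_c a b / f_y = 0.85 × 4 × 5.892 × 12.2 / 60 = 4.073 in².

A_s ≈ 4.07 in²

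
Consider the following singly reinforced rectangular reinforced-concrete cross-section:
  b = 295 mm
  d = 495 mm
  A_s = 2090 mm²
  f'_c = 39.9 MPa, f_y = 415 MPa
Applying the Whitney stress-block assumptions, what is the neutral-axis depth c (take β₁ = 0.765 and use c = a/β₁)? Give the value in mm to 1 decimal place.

c ≈ 113.3 mm

T = A_s f_y = 2090 × 415 = 867350 N = 867.35 kN.
Setting C = 0.85 f'_c a b equal to T: a = 867350/(0.85 × 39.9 × 295) = 86.692 mm.
With β₁ = 0.765, c = a/β₁ = 86.692/0.765 = 113.3 mm.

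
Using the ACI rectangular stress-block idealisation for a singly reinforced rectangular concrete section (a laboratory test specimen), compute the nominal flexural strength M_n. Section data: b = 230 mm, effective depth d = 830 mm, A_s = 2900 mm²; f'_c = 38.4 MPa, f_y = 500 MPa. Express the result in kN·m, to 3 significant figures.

M_n ≈ 1060 kN·m

T = A_s f_y = 2900 × 500 = 1450000 N = 1450 kN.
From C = T: a = T/(0.85 f'_c b) = 1450000/(0.85 × 38.4 × 230) = 193.15 mm.
M_n = T(d − a/2) = 1450 kN × (830 − 96.575) mm = 1063.47 kN·m.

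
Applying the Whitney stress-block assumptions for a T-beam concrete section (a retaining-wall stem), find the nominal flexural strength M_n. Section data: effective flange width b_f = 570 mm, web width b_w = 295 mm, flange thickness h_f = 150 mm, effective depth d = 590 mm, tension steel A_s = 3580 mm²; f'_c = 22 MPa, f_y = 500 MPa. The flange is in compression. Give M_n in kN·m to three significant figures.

Tension: T = A_s f_y = 3580 × 500 = 1790000 N.
Try a within the flange: a = T/(0.85 f'_c b_f) = 1790000/(0.85 × 22 × 570) = 167.93 mm.
a = 167.93 > h_f = 150 mm: the block extends into the web. Split into flange-overhang and web parts.
C_f = 0.85 f'_c (b_f − b_w) h_f = 0.85 × 22 × (570 − 295) × 150 = 771375 N.
Remaining web compression depth: a_w = (T − C_f)/(0.85 f'_c b_w) = (1790000 − 771375)/(0.85 × 22 × 295) = 184.65 mm.
M_n = C_f(d − h_f/2) + (T − C_f)(d − a_w/2) = 771375 × (590 − 75) + 1018625 × (590 − 92.325) = 397.26 + 506.94 = 904.20 × 10⁶ N·mm.
M_n = 904.20 kN·m.

M_n ≈ 904 kN·m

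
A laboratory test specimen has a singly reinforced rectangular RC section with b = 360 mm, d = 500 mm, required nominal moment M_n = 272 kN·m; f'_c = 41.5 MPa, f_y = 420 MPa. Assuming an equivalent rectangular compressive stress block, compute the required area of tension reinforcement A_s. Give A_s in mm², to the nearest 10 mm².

A_s ≈ 1360 mm²

With M_n = 0.85 f'_c a b (d − a/2), solve the quadratic for a:
a = d − √(d² − 2M_n/(0.85 f'_c b)) = 500 − √(500² − 2 × 272×10⁶/(0.85 × 41.5 × 360)) = 44.85 mm.
A_s = 0.85 f'_c a b / f_y = 0.85 × 41.5 × 44.85 × 360 / 420 = 1356.1 mm².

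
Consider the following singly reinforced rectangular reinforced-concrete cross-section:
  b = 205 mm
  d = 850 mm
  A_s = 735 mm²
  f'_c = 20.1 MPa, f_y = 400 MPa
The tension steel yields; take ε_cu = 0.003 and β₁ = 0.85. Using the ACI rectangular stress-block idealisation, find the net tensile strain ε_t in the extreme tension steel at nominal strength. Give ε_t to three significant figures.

ε_t ≈ 0.0228

a = A_s f_y/(0.85 f'_c b) = 83.94 mm.
β₁ = 0.85, so c = a/β₁ = 83.94/0.85 = 98.75 mm.
From the linear strain diagram with ε_cu = 0.003: ε_t = 0.003 (d − c)/c = 0.003 × (850 − 98.75)/98.75 = 0.0228.
Since ε_t ≥ 0.005, the section is tension-controlled.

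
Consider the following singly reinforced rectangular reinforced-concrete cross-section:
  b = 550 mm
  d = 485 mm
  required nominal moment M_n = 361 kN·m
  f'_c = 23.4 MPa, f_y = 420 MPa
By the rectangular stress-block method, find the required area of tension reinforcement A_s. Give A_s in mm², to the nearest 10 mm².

A_s ≈ 1920 mm²

With M_n = 0.85 f'_c a b (d − a/2), solve the quadratic for a:
a = d − √(d² − 2M_n/(0.85 f'_c b)) = 485 − √(485² − 2 × 361×10⁶/(0.85 × 23.4 × 550)) = 73.63 mm.
A_s = 0.85 f'_c a b / f_y = 0.85 × 23.4 × 73.63 × 550 / 420 = 1917.8 mm².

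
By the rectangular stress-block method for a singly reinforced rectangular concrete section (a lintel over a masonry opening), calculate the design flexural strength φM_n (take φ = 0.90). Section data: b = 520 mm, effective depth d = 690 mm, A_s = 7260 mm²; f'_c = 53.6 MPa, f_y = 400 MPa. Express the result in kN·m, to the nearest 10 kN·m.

φM_n ≈ 1640 kN·m

T = A_s f_y = 7260 × 400 = 2904000 N = 2904 kN.
From C = T: a = T/(0.85 f'_c b) = 2904000/(0.85 × 53.6 × 520) = 122.58 mm.
M_n = T(d − a/2) = 2904 kN × (690 − 61.29) mm = 1825.77 kN·m.
φM_n = 0.90 × 1825.77 = 1643.19 kN·m.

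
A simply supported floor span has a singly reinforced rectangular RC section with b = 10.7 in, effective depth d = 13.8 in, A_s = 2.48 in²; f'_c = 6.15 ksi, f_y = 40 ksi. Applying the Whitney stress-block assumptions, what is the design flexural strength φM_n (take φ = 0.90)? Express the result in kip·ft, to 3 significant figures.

T = A_s f_y = 2.48 × 40 = 99.2 kips.
a = T/(0.85 f'_c b) = 99.2/(0.85 × 6.15 × 10.7) = 1.774 in.
M_n = T(d − a/2) = 99.2 × (13.8 − 0.887) = 1281.0 kip·in = 1281.0/12 = 106.75 kip·ft.
φM_n = 0.90 × 106.75 = 96.08 kip·ft.

φM_n ≈ 96.1 kip·ft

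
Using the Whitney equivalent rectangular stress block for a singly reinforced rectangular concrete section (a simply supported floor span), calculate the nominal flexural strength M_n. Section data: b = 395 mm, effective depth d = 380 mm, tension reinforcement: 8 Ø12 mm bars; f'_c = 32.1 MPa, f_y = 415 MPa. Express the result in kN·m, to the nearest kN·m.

M_n ≈ 136 kN·m

A_s = 8 × 113 = 904 mm².
T = A_s f_y = 904 × 415 = 375160 N = 375.16 kN.
From C = T: a = T/(0.85 f'_c b) = 375160/(0.85 × 32.1 × 395) = 34.81 mm.
M_n = T(d − a/2) = 375.16 kN × (380 − 17.405) mm = 136.03 kN·m.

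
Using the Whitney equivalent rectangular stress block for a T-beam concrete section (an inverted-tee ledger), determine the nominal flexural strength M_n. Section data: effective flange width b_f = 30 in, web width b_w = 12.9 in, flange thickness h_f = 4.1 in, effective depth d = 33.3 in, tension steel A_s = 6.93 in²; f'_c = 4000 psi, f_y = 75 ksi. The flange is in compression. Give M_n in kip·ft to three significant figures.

M_n ≈ 1330 kip·ft

Tension: T = A_s f_y = 6.93 × 75 = 519.75 kips.
Try a within the flange: a = T/(0.85 f'_c b_f) = 519.75/(0.85 × 4 × 30) = 5.096 in.
a = 5.096 > h_f = 4.1 in: the block extends into the web. Split into flange-overhang and web parts.
C_f = 0.85 f'_c (b_f − b_w) h_f = 0.85 × 4 × (30 − 12.9) × 4.1 = 238.4 kips.
Remaining web compression depth: a_w = (T − C_f)/(0.85 f'_c b_w) = (519.75 − 238.4)/(0.85 × 4 × 12.9) = 6.415 in.
M_n = C_f(d − h_f/2) + (T − C_f)(d − a_w/2) = 238.4 × (33.3 − 2.05) + 281.35 × (33.3 − 3.2075) = 7450.0 + 8466.5 = 15916.5 kip·in.
M_n = 15916.5/12 = 1326.38 kip·ft.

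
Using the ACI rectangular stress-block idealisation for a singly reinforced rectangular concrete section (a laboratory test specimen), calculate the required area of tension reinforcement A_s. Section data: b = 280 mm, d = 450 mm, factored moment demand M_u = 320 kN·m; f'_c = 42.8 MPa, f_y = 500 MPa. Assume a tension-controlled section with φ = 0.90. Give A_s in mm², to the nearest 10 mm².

A_s ≈ 1750 mm²

M_n = M_u/φ = 320/0.90 = 355.556 kN·m.
With M_n = 0.85 f'_c a b (d − a/2), solve the quadratic for a:
a = d − √(d² − 2M_n/(0.85 f'_c b)) = 450 − √(450² − 2 × 355.556×10⁶/(0.85 × 42.8 × 280)) = 85.73 mm.
A_s = 0.85 f'_c a b / f_y = 0.85 × 42.8 × 85.73 × 280 / 500 = 1746.6 mm².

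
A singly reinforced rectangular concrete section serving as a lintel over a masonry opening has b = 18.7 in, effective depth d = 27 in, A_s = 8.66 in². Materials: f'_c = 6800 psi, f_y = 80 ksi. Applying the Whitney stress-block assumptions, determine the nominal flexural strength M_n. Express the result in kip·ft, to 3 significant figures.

M_n ≈ 1370 kip·ft

T = A_s f_y = 8.66 × 80 = 692.8 kips.
a = T/(0.85 f'_c b) = 692.8/(0.85 × 6.8 × 18.7) = 6.410 in.
M_n = T(d − a/2) = 692.8 × (27 − 3.205) = 16485.2 kip·in = 16485.2/12 = 1373.77 kip·ft.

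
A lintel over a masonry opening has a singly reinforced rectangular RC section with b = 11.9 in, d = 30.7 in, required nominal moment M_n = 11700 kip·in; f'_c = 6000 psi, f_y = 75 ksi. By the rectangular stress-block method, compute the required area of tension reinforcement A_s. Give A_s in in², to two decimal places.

A_s ≈ 5.75 in²

From M_n = 0.85 f'_c a b (d − a/2):
a = d − √(d² − 2M_n/(0.85 f'_c b)) = 30.7 − √(30.7² − 2 × 11700/(0.85 × 6 × 11.9)) = 7.101 in.
A_s = 0.85 f'_c a b / f_y = 0.85 × 6 × 7.101 × 11.9 / 75 = 5.746 in².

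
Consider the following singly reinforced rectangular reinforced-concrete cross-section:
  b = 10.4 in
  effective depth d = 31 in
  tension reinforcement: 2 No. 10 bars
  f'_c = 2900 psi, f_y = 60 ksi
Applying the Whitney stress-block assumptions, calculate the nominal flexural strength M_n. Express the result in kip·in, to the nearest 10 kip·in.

M_n ≈ 4270 kip·in

A_s = 2 × 1.27 = 2.54 in².
T = A_s f_y = 2.54 × 60 = 152.4 kips.
a = T/(0.85 f'_c b) = 152.4/(0.85 × 2.9 × 10.4) = 5.945 in.
M_n = T(d − a/2) = 152.4 × (31 − 2.9725) = 4271.4 kip·in.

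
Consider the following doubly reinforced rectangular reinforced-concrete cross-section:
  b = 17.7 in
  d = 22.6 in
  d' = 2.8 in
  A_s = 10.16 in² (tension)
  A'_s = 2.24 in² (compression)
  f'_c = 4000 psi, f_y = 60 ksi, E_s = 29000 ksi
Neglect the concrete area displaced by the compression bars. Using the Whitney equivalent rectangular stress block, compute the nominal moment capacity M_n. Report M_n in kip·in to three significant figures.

M_n ≈ 11500 kip·in

Assume both steels yield.
a = (A_s − A'_s) f_y/(0.85 f'_c b) = (10.16 − 2.24) × 60/(0.85 × 4 × 17.7) = 7.896 in.
c = a/β₁ = 7.896/0.85 = 9.289 in; ε'_s = 0.003(c − d')/c = 0.0021 ≥ ε_y = 0.0021, so the compression steel yields.
M_n = (A_s − A'_s) f_y (d − a/2) + A'_s f_y (d − d') = 475.2 × (22.6 − 3.948) + 134.4 × (22.6 − 2.8) = 8863.4 + 2661.1 = 11524.5 kip·in.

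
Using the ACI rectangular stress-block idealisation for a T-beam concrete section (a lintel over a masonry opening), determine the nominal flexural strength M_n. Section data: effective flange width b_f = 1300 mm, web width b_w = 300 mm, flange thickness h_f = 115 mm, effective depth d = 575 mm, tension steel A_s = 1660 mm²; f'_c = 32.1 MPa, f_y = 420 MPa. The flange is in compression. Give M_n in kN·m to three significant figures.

M_n ≈ 394 kN·m

Tension: T = A_s f_y = 1660 × 420 = 697200 N.
Try a within the flange: a = T/(0.85 f'_c b_f) = 697200/(0.85 × 32.1 × 1300) = 19.66 mm.
Since a = 19.66 ≤ h_f = 115 mm, the stress block lies entirely in the flange; analyse as a rectangular beam of width b_f.
M_n = T(d − a/2) = 697200 × (575 − 9.83) = 394.04 × 10⁶ N·mm.
M_n = 394.04 kN·m.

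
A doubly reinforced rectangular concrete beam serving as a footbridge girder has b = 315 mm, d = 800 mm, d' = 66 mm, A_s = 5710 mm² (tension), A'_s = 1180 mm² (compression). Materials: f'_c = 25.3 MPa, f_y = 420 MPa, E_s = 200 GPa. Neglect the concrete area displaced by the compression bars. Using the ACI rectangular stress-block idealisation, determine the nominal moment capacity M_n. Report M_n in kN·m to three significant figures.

Assume both tension and compression steel yield.
Net tension couple steel: A_s − A'_s = 4530 mm².
a = (A_s − A'_s) f_y / (0.85 f'_c b) = 1902600/(0.85 × 25.3 × 315) = 280.86 mm.
c = a/β₁ = 280.86/0.85 = 330.42 mm; ε'_s = 0.003(c − d')/c = 0.0024 ≥ f_y/E_s = 0.0021, so compression steel does yield.
M_n = (A_s − A'_s) f_y (d − a/2) + A'_s f_y (d − d') = [1902600 × (800 − 140.43) + 495600 × (800 − 66)] × 10⁻⁶ = 1254.90 + 363.77 = 1618.67 kN·m.

M_n ≈ 1620 kN·m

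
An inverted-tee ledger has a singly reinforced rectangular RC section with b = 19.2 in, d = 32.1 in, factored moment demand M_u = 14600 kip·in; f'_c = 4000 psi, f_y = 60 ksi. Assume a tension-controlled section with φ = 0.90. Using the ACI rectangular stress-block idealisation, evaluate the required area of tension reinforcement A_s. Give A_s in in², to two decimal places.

A_s ≈ 9.80 in²

M_n = M_u/φ = 14600/0.90 = 16222.2 kip·in.
From M_n = 0.85 f'_c a b (d − a/2):
a = d − √(d² − 2M_n/(0.85 f'_c b)) = 32.1 − √(32.1² − 2 × 16222.2/(0.85 × 4 × 19.2)) = 9.004 in.
A_s = 0.85 f'_c a b / f_y = 0.85 × 4 × 9.004 × 19.2 / 60 = 9.796 in².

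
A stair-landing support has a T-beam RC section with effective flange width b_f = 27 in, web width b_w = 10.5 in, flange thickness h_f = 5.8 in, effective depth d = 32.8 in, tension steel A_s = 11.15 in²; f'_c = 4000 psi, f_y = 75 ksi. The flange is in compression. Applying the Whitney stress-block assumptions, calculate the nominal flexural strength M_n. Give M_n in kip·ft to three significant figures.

M_n ≈ 1900 kip·ft

Tension: T = A_s f_y = 11.15 × 75 = 836.25 kips.
Try a within the flange: a = T/(0.85 f'_c b_f) = 836.25/(0.85 × 4 × 27) = 9.109 in.
a = 9.109 > h_f = 5.8 in: the block extends into the web. Split into flange-overhang and web parts.
C_f = 0.85 f'_c (b_f − b_w) h_f = 0.85 × 4 × (27 − 10.5) × 5.8 = 325.4 kips.
Remaining web compression depth: a_w = (T − C_f)/(0.85 f'_c b_w) = (836.25 − 325.4)/(0.85 × 4 × 10.5) = 14.310 in.
M_n = C_f(d − h_f/2) + (T − C_f)(d − a_w/2) = 325.4 × (32.8 − 2.9) + 510.85 × (32.8 − 7.155) = 9729.5 + 13100.7 = 22830.2 kip·in.
M_n = 22830.2/12 = 1902.52 kip·ft.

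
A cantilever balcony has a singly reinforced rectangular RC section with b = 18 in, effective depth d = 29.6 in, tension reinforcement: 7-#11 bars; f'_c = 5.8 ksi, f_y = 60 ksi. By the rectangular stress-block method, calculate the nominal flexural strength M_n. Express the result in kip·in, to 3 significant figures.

M_n ≈ 17000 kip·in

A_s = 7 × 1.56 = 10.92 in².
T = A_s f_y = 10.92 × 60 = 655.2 kips.
a = T/(0.85 f'_c b) = 655.2/(0.85 × 5.8 × 18) = 7.383 in.
M_n = T(d − a/2) = 655.2 × (29.6 − 3.6915) = 16975.2 kip·in.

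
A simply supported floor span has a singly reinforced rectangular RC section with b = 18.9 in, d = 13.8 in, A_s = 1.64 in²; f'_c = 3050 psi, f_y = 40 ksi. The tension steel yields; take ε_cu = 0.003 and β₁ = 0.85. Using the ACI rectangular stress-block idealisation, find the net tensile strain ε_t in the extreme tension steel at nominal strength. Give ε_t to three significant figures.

a = A_s f_y/(0.85 f'_c b) = 1.339 in.
β₁ = 0.85, so c = a/β₁ = 1.339/0.85 = 1.575 in.
From the linear strain diagram with ε_cu = 0.003: ε_t = 0.003 (d − c)/c = 0.003 × (13.8 − 1.575)/1.575 = 0.0233.
Since ε_t ≥ 0.005, the section is tension-controlled.

ε_t ≈ 0.0233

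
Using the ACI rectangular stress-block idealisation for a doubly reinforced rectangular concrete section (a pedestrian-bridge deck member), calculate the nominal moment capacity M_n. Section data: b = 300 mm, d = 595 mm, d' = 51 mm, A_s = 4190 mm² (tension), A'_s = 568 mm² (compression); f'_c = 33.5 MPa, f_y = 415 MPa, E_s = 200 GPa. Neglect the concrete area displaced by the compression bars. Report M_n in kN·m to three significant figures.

Assume both tension and compression steel yield.
Net tension couple steel: A_s − A'_s = 3622 mm².
a = (A_s − A'_s) f_y / (0.85 f'_c b) = 1503130/(0.85 × 33.5 × 300) = 175.96 mm.
c = a/β₁ = 175.96/0.811 = 216.97 mm; ε'_s = 0.003(c − d')/c = 0.0023 ≥ f_y/E_s = 0.0021, so compression steel does yield.
M_n = (A_s − A'_s) f_y (d − a/2) + A'_s f_y (d − d') = [1503130 × (595 − 87.98) + 235720 × (595 − 51)] × 10⁻⁶ = 762.12 + 128.23 = 890.35 kN·m.

M_n ≈ 890 kN·m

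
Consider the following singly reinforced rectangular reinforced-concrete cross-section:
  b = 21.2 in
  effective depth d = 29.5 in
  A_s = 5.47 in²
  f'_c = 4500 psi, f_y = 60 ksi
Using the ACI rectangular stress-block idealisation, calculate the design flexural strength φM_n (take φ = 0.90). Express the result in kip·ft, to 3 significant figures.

φM_n ≈ 676 kip·ft

T = A_s f_y = 5.47 × 60 = 328.2 kips.
a = T/(0.85 f'_c b) = 328.2/(0.85 × 4.5 × 21.2) = 4.047 in.
M_n = T(d − a/2) = 328.2 × (29.5 − 2.0235) = 9017.8 kip·in = 9017.8/12 = 751.48 kip·ft.
φM_n = 0.90 × 751.48 = 676.33 kip·ft.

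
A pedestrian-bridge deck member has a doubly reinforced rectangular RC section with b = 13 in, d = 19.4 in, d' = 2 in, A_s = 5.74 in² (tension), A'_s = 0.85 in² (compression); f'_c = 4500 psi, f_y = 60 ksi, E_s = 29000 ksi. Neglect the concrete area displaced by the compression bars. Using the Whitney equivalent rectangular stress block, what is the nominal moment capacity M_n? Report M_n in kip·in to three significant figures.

Assume both steels yield.
a = (A_s − A'_s) f_y/(0.85 f'_c b) = (5.74 − 0.85) × 60/(0.85 × 4.5 × 13) = 5.900 in.
c = a/β₁ = 5.900/0.825 = 7.152 in; ε'_s = 0.003(c − d')/c = 0.0022 ≥ ε_y = 0.0021, so the compression steel yields.
M_n = (A_s − A'_s) f_y (d − a/2) + A'_s f_y (d − d') = 293.4 × (19.4 − 2.95) + 51 × (19.4 − 2) = 4826.4 + 887.4 = 5713.8 kip·in.

M_n ≈ 5710 kip·in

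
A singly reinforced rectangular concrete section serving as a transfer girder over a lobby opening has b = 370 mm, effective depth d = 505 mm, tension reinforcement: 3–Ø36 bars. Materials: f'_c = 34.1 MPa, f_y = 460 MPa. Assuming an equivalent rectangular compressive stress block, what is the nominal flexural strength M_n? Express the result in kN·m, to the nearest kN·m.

M_n ≈ 617 kN·m

A_s = 3 × 1018 = 3054 mm².
T = A_s f_y = 3054 × 460 = 1404840 N = 1404.84 kN.
From C = T: a = T/(0.85 f'_c b) = 1404840/(0.85 × 34.1 × 370) = 130.99 mm.
M_n = T(d − a/2) = 1404.84 kN × (505 − 65.495) mm = 617.43 kN·m.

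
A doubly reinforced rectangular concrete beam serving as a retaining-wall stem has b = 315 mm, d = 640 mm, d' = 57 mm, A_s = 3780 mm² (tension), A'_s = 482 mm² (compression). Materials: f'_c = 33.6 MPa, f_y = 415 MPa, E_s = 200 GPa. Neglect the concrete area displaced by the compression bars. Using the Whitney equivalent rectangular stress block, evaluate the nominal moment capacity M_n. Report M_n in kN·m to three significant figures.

Assume both tension and compression steel yield.
Net tension couple steel: A_s − A'_s = 3298 mm².
a = (A_s − A'_s) f_y / (0.85 f'_c b) = 1368670/(0.85 × 33.6 × 315) = 152.14 mm.
c = a/β₁ = 152.14/0.81 = 187.83 mm; ε'_s = 0.003(c − d')/c = 0.0021 ≥ f_y/E_s = 0.0021, so compression steel does yield.
M_n = (A_s − A'_s) f_y (d − a/2) + A'_s f_y (d − d') = [1368670 × (640 − 76.07) + 200030 × (640 − 57)] × 10⁻⁶ = 771.83 + 116.62 = 888.45 kN·m.

M_n ≈ 888 kN·m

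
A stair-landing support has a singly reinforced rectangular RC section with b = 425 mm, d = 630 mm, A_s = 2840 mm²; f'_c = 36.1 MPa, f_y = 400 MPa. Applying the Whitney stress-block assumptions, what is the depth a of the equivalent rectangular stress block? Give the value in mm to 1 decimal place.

a ≈ 87.1 mm

T = A_s f_y = 2840 × 400 = 1136000 N = 1136 kN.
Setting C = 0.85 f'_c a b equal to T: a = 1136000/(0.85 × 36.1 × 425) = 87.1 mm.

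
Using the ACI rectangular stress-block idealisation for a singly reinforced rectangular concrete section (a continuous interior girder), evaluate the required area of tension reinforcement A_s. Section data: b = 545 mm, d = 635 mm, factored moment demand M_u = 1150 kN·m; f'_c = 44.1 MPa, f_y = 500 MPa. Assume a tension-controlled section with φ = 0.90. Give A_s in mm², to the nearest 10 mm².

M_n = M_u/φ = 1150/0.90 = 1277.78 kN·m.
With M_n = 0.85 f'_c a b (d − a/2), solve the quadratic for a:
a = d − √(d² − 2M_n/(0.85 f'_c b)) = 635 − √(635² − 2 × 1277.78×10⁶/(0.85 × 44.1 × 545)) = 107.62 mm.
A_s = 0.85 f'_c a b / f_y = 0.85 × 44.1 × 107.62 × 545 / 500 = 4397.2 mm².

A_s ≈ 4400 mm²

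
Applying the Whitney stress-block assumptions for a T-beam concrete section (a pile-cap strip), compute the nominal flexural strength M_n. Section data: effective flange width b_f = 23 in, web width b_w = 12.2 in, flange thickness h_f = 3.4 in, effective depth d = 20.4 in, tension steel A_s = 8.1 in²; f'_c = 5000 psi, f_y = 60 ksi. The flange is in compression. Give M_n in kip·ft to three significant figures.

Tension: T = A_s f_y = 8.1 × 60 = 486 kips.
Try a within the flange: a = T/(0.85 f'_c b_f) = 486/(0.85 × 5 × 23) = 4.972 in.
a = 4.972 > h_f = 3.4 in: the block extends into the web. Split into flange-overhang and web parts.
C_f = 0.85 f'_c (b_f − b_w) h_f = 0.85 × 5 × (23 − 12.2) × 3.4 = 156.1 kips.
Remaining web compression depth: a_w = (T − C_f)/(0.85 f'_c b_w) = (486 − 156.1)/(0.85 × 5 × 12.2) = 6.363 in.
M_n = C_f(d − h_f/2) + (T − C_f)(d − a_w/2) = 156.1 × (20.4 − 1.7) + 329.9 × (20.4 − 3.1815) = 2919.1 + 5680.4 = 8599.5 kip·in.
M_n = 8599.5/12 = 716.63 kip·ft.

M_n ≈ 717 kip·ft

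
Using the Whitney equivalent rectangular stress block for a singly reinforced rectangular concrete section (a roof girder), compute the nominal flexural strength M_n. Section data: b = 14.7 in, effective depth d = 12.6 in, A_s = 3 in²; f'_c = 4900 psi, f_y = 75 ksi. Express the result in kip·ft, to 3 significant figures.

T = A_s f_y = 3 × 75 = 225 kips.
a = T/(0.85 f'_c b) = 225/(0.85 × 4.9 × 14.7) = 3.675 in.
M_n = T(d − a/2) = 225 × (12.6 − 1.8375) = 2421.6 kip·in = 2421.6/12 = 201.80 kip·ft.

M_n ≈ 202 kip·ft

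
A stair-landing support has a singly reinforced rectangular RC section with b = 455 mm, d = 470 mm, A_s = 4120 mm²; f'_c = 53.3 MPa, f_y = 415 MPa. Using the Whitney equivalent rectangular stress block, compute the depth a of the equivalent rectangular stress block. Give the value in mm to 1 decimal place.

T = A_s f_y = 4120 × 415 = 1709800 N = 1709.8 kN.
Setting C = 0.85 f'_c a b equal to T: a = 1709800/(0.85 × 53.3 × 455) = 82.9 mm.

a ≈ 82.9 mm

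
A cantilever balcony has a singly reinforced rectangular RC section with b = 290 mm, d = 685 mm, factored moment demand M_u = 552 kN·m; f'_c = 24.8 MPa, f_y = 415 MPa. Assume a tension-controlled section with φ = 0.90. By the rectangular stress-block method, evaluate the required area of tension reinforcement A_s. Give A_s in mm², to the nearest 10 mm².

M_n = M_u/φ = 552/0.90 = 613.333 kN·m.
With M_n = 0.85 f'_c a b (d − a/2), solve the quadratic for a:
a = d − √(d² − 2M_n/(0.85 f'_c b)) = 685 − √(685² − 2 × 613.333×10⁶/(0.85 × 24.8 × 290)) = 166.77 mm.
A_s = 0.85 f'_c a b / f_y = 0.85 × 24.8 × 166.77 × 290 / 415 = 2456.6 mm².

A_s ≈ 2460 mm²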